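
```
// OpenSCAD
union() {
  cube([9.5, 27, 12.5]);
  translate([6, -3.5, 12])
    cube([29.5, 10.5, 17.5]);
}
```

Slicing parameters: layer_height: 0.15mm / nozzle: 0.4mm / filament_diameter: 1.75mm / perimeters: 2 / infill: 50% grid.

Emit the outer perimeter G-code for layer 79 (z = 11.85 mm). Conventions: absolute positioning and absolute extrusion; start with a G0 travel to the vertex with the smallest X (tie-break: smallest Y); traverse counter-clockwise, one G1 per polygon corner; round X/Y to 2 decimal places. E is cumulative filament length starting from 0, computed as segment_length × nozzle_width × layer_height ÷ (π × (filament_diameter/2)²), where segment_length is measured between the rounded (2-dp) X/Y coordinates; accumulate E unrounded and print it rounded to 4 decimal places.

G0 X0.00 Y0.00 Z11.85
G1 X9.50 Y0.00 E0.2370
G1 X9.50 Y27.00 E0.9105
G1 X0.00 Y27.00 E1.1475
G1 X0.00 Y0.00 E1.8210

At z = 11.85 mm: the cube is present — its section is the full 9.5×27 rectangle; the cube at (6, -3.5) is not intersected at this z (z outside [12, 29.5]); Taking the union: only the 9.5×27 cube is present, so the union is just that shape — 1 connected region. The outline is a single polygon with 4 vertices. Extrusion per mm of travel: 0.4 × 0.15 / (π × 0.875²) = 0.024945. Accumulating E over each segment gives final E = 1.8210.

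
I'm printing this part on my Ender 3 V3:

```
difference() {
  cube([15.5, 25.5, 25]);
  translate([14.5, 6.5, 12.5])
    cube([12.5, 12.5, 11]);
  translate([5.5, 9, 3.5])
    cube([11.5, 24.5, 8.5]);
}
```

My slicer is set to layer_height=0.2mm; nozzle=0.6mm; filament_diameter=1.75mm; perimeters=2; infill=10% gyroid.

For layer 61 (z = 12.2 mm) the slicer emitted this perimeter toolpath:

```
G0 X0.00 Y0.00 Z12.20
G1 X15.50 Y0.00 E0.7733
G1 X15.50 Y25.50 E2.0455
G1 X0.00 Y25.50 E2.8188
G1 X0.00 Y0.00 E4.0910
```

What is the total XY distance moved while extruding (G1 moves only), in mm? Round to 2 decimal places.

Sum the Euclidean lengths of each G1 segment: total = 82.00 mm.

82.00 mm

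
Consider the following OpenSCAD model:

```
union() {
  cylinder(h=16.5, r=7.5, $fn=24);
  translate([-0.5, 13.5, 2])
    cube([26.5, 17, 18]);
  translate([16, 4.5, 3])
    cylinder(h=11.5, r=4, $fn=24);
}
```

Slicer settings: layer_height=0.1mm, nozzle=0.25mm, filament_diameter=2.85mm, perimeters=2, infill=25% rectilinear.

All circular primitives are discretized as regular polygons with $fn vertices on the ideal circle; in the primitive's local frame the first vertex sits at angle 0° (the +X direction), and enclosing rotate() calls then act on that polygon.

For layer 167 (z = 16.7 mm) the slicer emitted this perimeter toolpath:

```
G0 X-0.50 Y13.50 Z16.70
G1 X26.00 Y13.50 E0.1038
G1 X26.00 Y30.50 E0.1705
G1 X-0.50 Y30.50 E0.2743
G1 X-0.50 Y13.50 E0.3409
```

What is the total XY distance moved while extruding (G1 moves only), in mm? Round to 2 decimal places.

87.00 mm

Sum the Euclidean lengths of each G1 segment: total = 87.00 mm.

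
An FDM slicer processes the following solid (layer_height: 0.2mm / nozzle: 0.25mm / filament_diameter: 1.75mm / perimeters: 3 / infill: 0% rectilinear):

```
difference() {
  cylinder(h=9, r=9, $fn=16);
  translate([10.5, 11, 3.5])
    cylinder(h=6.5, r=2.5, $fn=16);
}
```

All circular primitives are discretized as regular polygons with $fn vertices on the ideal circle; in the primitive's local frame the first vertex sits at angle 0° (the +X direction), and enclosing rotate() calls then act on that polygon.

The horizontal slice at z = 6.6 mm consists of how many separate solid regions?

1

At z = 6.6 mm: the r=9 cylinder contributes a regular 16-gon of circumradius 9; the cylinder at (10.5, 11): section is a regular 16-gon, circumradius r=2.5; Taking the first minus the rest: starting from the r=9 cylinder, the r=2.5 cylinder at (10.5, 11) misses the remaining region (no effect) — 1 connected region. The result has 1 disconnected region.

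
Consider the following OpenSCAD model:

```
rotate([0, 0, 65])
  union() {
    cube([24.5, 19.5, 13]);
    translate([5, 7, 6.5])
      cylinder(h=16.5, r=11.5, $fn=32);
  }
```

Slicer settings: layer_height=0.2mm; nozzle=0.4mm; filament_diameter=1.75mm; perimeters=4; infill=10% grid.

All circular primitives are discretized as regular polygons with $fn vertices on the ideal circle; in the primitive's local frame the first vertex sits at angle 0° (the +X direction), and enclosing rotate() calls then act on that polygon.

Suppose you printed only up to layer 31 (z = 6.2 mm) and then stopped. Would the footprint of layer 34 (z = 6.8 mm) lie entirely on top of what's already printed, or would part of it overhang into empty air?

Compare the two slices. At z = 6.2: the cube (footprint 24.5×19.5) is included at this height (area 477.75 mm²); the cylinder at (5, 7) does not reach this height (z outside [6.5, 23]); Taking the union: only the 24.5×19.5 cube is present, so the union is just that shape — area = 477.75 mm²; (whole slice rotated 65° about Z — lengths, areas and connectivity unchanged). At z = 6.8: the cube (footprint 24.5×19.5) is included at this height (area 477.75 mm²); the r=11.5 cylinder at (5, 7) contributes a regular 32-gon of circumradius 11.5 (area = (32/2)·11.500²·sin(360°/32) = 412.81 mm²); Combining (union): the regions partially overlap — summed areas 890.56 mm² minus the doubly-counted overlap 268.59 mm² gives 621.97 mm² — area = 621.97 mm²; (rotated 65° about Z; rotation is an isometry so areas/perimeters/island counts are preserved). Checking containment: at z = 6.8 the cross-section extends beyond the z = 6.2 cross-section by about 144.22 mm².

part overhangs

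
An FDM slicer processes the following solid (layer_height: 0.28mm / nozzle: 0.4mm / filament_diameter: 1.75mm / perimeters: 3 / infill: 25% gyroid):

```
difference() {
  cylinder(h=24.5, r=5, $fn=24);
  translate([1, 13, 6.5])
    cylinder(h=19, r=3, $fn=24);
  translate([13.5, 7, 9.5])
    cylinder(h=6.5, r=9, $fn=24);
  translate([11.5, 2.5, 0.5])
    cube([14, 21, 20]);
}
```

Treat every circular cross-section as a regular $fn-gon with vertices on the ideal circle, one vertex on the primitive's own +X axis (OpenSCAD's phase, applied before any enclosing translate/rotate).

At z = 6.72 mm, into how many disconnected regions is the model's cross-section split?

At z = 6.72 mm: the cylinder: section is a regular 24-gon, circumradius r=5; the r=3 cylinder at (1, 13) contributes a regular 24-gon of circumradius 3; the cylinder at (13.5, 7) is not intersected at this z (z outside [9.5, 16]); the cube at (11.5, 2.5) (footprint 14×21) is included at this height; Subtracting the remaining from the first: starting from the r=5 cylinder, the r=3 cylinder at (1, 13) misses the remaining region (no effect); the 14×21 cube at (11.5, 2.5) misses the remaining region (no effect) — 1 connected region. The result has 1 disconnected region.

1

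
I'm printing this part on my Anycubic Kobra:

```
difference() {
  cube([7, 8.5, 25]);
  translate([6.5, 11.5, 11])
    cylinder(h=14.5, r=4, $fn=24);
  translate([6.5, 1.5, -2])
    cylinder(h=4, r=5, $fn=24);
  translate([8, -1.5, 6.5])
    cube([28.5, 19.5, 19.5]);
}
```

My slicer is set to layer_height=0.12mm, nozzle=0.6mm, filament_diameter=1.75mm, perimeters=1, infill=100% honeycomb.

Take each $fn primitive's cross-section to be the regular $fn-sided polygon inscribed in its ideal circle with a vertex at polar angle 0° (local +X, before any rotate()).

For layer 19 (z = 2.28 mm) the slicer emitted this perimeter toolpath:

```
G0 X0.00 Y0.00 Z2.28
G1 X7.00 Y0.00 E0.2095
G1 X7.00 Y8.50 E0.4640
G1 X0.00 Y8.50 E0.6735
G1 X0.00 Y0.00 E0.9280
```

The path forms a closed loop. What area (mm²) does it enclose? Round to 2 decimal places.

59.50 mm²

Apply the shoelace formula to the sequence of (X, Y) vertices; enclosed area = 59.50 mm².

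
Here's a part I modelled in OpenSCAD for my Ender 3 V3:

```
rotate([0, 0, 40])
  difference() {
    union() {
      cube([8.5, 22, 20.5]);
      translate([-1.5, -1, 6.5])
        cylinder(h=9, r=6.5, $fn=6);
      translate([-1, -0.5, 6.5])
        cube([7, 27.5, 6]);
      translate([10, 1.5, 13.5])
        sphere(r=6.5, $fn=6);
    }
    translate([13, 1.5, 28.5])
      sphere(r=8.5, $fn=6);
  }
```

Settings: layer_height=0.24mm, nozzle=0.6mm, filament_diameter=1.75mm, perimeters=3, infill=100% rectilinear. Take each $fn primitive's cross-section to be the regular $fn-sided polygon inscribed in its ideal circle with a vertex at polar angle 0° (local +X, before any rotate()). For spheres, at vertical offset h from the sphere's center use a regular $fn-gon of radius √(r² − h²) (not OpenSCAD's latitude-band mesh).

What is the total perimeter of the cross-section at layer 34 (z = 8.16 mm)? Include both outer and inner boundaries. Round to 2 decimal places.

103.88 mm

At z = 8.16 mm: the 8.5×22 cube contributes its full rectangle (perimeter 61.00 mm); the r=6.5 cylinder at (-1.5, -1) contributes a regular 6-gon of circumradius 6.5 (perimeter = 2·6·6.500·sin(180°/6) = 39.00 mm); the cube at (-1, -0.5) is present — its section is the full 7×27.5 rectangle (perimeter 69.00 mm); the r=6.5 sphere at (10, 1.5) slices to a regular 6-gon of circumradius 3.706 (√(r²−h²) with h=5.34 from center) (perimeter = 2·6·3.706·sin(180°/6) = 22.24 mm); Taking the union: the regions partially overlap (shared area 160.47 mm²), so the edge portions inside another operand are dropped and the merged outline is re-measured after clipping — boundary = 103.88 mm; the sphere at (13, 1.5) is not intersected at this z (|z−center|=20.340 > r=8.5); Subtracting the remaining from the first: none of the subtracted shapes is present at this height, so that combined region is unchanged — boundary = 103.88 mm; (rotated 40° about Z; rotation is an isometry so areas/perimeters/island counts are preserved). Overall, the cross-section is a single solid region. Total boundary length (outer) = 103.88 mm.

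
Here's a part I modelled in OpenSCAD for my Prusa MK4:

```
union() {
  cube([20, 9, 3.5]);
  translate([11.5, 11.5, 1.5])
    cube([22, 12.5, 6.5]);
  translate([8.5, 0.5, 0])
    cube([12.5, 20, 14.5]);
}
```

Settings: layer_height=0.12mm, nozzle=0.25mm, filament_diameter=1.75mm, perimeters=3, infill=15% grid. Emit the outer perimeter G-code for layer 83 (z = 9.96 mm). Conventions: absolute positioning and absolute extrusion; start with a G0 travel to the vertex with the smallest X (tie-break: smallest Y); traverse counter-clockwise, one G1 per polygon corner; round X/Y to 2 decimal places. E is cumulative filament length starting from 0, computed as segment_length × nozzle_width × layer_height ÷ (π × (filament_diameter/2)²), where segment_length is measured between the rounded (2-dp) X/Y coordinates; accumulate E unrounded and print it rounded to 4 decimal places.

G0 X8.50 Y0.50 Z9.96
G1 X21.00 Y0.50 E0.1559
G1 X21.00 Y20.50 E0.4054
G1 X8.50 Y20.50 E0.5613
G1 X8.50 Y0.50 E0.8107

At z = 9.96 mm: the cube is not intersected at this z (z outside [0, 3.5]); the cube at (11.5, 11.5) is absent (z outside [1.5, 8]); the 12.5×20 cube at (8.5, 0.5) contributes its full rectangle; Taking the union: only the 12.5×20 cube at (8.5, 0.5) is present, so the union is just that shape — 1 connected region. The outline is a single polygon with 4 vertices. Extrusion per mm of travel: 0.25 × 0.12 / (π × 0.875²) = 0.012473. Accumulating E over each segment gives final E = 0.8107.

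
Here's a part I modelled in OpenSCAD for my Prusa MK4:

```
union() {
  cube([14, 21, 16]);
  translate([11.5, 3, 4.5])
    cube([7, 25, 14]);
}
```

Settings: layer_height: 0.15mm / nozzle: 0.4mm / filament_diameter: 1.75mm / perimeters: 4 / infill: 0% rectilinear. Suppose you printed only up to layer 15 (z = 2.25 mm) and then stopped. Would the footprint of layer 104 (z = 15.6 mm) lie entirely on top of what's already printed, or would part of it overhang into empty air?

Compare the two slices. At z = 2.25: the cube (footprint 14×21) is included at this height (area 294.00 mm²); the cube at (11.5, 3) does not reach this height (z outside [4.5, 18.5]); Taking the union: only the 14×21 cube is present, so the union is just that shape — area = 294.00 mm². At z = 15.6: the 14×21 cube contributes its full rectangle (area 294.00 mm²); the cube at (11.5, 3) is present — its section is the full 7×25 rectangle (area 175.00 mm²); Taking the union: the regions partially overlap — summed areas 469.00 mm² minus the doubly-counted overlap 45.00 mm² gives 424.00 mm² — area = 424.00 mm². Checking containment: at z = 15.6 the cross-section extends beyond the z = 2.25 cross-section by about 130.00 mm².

part overhangs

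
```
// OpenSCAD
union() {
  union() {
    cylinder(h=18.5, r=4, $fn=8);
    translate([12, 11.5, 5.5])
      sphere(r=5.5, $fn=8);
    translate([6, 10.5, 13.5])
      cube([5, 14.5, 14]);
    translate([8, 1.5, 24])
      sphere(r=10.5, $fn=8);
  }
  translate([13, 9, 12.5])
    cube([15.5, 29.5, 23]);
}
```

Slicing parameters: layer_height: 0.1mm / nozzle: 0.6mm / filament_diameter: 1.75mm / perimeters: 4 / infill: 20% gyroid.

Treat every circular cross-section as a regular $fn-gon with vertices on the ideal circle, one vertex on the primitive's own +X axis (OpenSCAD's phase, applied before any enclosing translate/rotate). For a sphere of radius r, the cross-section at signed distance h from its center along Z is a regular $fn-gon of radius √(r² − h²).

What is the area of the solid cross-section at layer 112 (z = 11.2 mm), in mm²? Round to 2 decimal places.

45.25 mm²

At z = 11.2 mm: the cylinder: section is a regular 8-gon, circumradius r=4 (area = (8/2)·4.000²·sin(360°/8) = 45.25 mm²); the sphere at (12, 11.5) does not reach this height (|z−center|=5.700 > r=5.5); the cube at (6, 10.5) does not reach this height (z outside [13.5, 27.5]); the sphere at (8, 1.5) is not intersected at this z (|z−center|=12.800 > r=10.5); Taking the union: only the r=4 cylinder is present, so the union is just that shape — area = 45.25 mm²; the cube at (13, 9) does not reach this height (z outside [12.5, 35.5]); Combining (union): only that combined region is present, so the union is just that shape — area = 45.25 mm². Overall, the cross-section is a single solid region. Net area = 45.25 mm².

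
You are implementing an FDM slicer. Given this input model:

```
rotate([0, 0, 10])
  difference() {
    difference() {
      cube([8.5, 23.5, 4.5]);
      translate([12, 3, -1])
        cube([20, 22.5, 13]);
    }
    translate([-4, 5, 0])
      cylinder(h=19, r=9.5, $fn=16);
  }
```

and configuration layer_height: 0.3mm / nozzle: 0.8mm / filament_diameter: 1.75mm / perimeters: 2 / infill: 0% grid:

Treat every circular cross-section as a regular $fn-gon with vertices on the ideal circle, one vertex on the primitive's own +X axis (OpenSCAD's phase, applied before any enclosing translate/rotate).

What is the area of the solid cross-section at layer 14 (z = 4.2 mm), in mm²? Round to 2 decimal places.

142.48 mm²

At z = 4.2 mm: the cube is present — its section is the full 8.5×23.5 rectangle (area 199.75 mm²); the cube at (12, 3) (footprint 20×22.5) is included at this height (area 450.00 mm²); Taking the first minus the rest: starting from the 8.5×23.5 cube (199.75 mm²), the 20×22.5 cube at (12, 3) misses the remaining region (no effect) — area = 199.75 mm²; the cylinder at (-4, 5): section is a regular 16-gon, circumradius r=9.5 (area = (16/2)·9.500²·sin(360°/16) = 276.30 mm²); Taking the first minus the rest: starting from the result so far (199.75 mm²), the r=9.5 cylinder at (-4, 5) partially overlaps it — only the 57.27 mm² overlap (of its 276.30 mm²) is removed, clipping the outline — area = 142.48 mm²; (rotated 10° about Z; rotation is an isometry so areas/perimeters/island counts are preserved). Overall, the cross-section is a single solid region. Net area = 142.48 mm².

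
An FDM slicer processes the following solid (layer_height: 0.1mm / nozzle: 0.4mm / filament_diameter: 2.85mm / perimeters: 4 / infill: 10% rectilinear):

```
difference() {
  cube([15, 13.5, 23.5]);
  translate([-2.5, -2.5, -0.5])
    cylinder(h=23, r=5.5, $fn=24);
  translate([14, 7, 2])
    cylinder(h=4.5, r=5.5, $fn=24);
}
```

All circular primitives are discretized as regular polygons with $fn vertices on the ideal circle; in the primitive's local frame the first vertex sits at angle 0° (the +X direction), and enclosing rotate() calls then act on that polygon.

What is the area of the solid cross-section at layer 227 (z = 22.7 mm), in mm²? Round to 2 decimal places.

202.50 mm²

At z = 22.7 mm: the 15×13.5 cube contributes its full rectangle (area 202.50 mm²); the cylinder at (-2.5, -2.5) is absent (z outside [-0.5, 22.5]); the cylinder at (14, 7) does not reach this height (z outside [2, 6.5]); Subtracting the remaining from the first: none of the subtracted shapes is present at this height, so the 15×13.5 cube is unchanged — area = 202.50 mm². Overall, the cross-section is a single solid region. Net area = 202.50 mm².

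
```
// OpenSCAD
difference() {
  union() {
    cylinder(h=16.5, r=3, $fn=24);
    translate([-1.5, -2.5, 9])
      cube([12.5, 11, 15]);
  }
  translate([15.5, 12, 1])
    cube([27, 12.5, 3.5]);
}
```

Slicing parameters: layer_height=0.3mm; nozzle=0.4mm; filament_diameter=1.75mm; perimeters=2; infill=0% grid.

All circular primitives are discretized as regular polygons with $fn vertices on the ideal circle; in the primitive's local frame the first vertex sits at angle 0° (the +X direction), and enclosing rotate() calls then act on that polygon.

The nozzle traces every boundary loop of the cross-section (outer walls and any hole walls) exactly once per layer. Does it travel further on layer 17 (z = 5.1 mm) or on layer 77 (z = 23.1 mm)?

layer 77 (z = 23.1 mm)

Layer 17 (z = 5.1): the cylinder: section is a regular 24-gon, circumradius r=3 (perimeter = 2·24·3.000·sin(180°/24) = 18.80 mm); the cube at (-1.5, -2.5) does not reach this height (z outside [9, 24]); Merging all regions: only the r=3 cylinder is present, so the union is just that shape — boundary = 18.80 mm; the cube at (15.5, 12) is absent (z outside [1, 4.5]); Subtracting the remaining from the first: none of the subtracted shapes is present at this height, so the result so far is unchanged — boundary = 18.80 mm. So its perimeter = 18.80 mm. Layer 77 (z = 23.1): the cylinder is not intersected at this z (z outside [0, 16.5]); the cube at (-1.5, -2.5) is present — its section is the full 12.5×11 rectangle (perimeter 47.00 mm); Taking the union: only the 12.5×11 cube at (-1.5, -2.5) is present, so the union is just that shape — boundary = 47.00 mm; the cube at (15.5, 12) is absent (z outside [1, 4.5]); After the difference (first − rest): none of the subtracted shapes is present at this height, so the result so far is unchanged — boundary = 47.00 mm. So its perimeter = 47.00 mm. Layer 77 is larger (47.00 vs 18.80 mm).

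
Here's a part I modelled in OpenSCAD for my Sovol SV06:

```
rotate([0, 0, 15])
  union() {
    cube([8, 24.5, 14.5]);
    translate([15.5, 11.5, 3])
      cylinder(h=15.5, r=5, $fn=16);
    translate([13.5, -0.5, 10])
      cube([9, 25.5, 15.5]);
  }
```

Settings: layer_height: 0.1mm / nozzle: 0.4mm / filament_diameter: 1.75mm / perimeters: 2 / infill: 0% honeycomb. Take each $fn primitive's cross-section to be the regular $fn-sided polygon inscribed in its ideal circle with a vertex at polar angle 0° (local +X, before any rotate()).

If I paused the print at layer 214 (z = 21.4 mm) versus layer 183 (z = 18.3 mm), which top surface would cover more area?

Layer 214 (z = 21.4): the cube is not intersected at this z (z outside [0, 14.5]); the cylinder at (15.5, 11.5) is absent (z outside [3, 18.5]); the cube at (13.5, -0.5) is present — its section is the full 9×25.5 rectangle (area 229.50 mm²); Combining (union): only the 9×25.5 cube at (13.5, -0.5) is present, so the union is just that shape — area = 229.50 mm²; (rotated 15° about Z; rotation is an isometry so areas/perimeters/island counts are preserved). So its area = 229.50 mm². Layer 183 (z = 18.3): the cube is not intersected at this z (z outside [0, 14.5]); the r=5 cylinder at (15.5, 11.5) contributes a regular 16-gon of circumradius 5 (area = (16/2)·5.000²·sin(360°/16) = 76.54 mm²); the cube at (13.5, -0.5) is present — its section is the full 9×25.5 rectangle (area 229.50 mm²); Combining (union): the regions partially overlap — summed areas 306.04 mm² minus the doubly-counted overlap 57.47 mm² gives 248.57 mm² — area = 248.57 mm²; (whole slice rotated 15° about Z — lengths, areas and connectivity unchanged). So its area = 248.57 mm². Layer 183 is larger (248.57 vs 229.50 mm²).

layer 183 (z = 18.3 mm)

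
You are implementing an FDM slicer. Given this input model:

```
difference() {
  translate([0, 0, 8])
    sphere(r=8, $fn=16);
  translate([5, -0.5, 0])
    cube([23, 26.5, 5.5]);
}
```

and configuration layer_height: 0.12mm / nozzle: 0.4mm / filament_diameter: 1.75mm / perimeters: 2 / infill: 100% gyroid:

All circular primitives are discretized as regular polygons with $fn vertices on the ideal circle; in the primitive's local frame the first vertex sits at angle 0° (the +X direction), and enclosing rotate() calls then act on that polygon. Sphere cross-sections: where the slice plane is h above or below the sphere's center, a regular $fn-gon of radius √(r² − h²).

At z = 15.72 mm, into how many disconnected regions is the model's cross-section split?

1

At z = 15.72 mm: the sphere: section is a regular 16-gon, circumradius = √(r²−h²) = √(8²−7.72²) = 2.098; the cube at (5, -0.5) does not reach this height (z outside [0, 5.5]); Taking the first minus the rest: none of the subtracted shapes is present at this height, so the r=8 sphere is unchanged — 1 connected region. The result has 1 disconnected region.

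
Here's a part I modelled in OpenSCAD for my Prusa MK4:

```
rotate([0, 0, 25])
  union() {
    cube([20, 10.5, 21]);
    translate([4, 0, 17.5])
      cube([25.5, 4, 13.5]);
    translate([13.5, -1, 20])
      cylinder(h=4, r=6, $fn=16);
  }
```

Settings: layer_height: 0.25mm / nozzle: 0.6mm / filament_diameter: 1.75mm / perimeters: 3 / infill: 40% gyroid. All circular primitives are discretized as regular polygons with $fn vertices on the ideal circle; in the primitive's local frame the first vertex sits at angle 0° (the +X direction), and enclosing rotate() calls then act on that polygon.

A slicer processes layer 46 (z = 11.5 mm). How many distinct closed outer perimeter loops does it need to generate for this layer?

At z = 11.5 mm: the cube (footprint 20×10.5) is included at this height; the cube at (4, 0) is not intersected at this z (z outside [17.5, 31]); the cylinder at (13.5, -1) does not reach this height (z outside [20, 24]); Merging all regions: only the 20×10.5 cube is present, so the union is just that shape — 1 connected region; (whole slice rotated 25° about Z — lengths, areas and connectivity unchanged). The result has 1 disconnected region.

1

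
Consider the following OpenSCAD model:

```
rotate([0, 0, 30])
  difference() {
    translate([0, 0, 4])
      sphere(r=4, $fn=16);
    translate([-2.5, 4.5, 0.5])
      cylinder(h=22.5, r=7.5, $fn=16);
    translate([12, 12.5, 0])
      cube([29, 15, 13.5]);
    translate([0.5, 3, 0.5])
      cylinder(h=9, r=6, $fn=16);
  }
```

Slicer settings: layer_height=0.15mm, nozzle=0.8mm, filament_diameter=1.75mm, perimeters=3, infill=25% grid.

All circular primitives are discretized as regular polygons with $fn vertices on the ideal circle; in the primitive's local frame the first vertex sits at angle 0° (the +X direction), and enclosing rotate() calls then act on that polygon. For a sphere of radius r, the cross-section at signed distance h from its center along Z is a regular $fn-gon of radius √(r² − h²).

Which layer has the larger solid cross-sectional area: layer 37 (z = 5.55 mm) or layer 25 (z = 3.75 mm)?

layer 25 (z = 3.75 mm)

Layer 37 (z = 5.55): the r=4 sphere slices to a regular 16-gon of circumradius 3.687 (√(r²−h²) with h=1.55 from center) (area = (16/2)·3.687²·sin(360°/16) = 41.63 mm²); the r=7.5 cylinder at (-2.5, 4.5) contributes a regular 16-gon of circumradius 7.5 (area = (16/2)·7.500²·sin(360°/16) = 172.21 mm²); the cube at (12, 12.5) is present — its section is the full 29×15 rectangle (area 435.00 mm²); the cylinder at (0.5, 3): section is a regular 16-gon, circumradius r=6 (area = (16/2)·6.000²·sin(360°/16) = 110.21 mm²); After the difference (first − rest): starting from the r=4 sphere (41.63 mm²), the r=7.5 cylinder at (-2.5, 4.5) partially overlaps it — only the 34.71 mm² overlap (of its 172.21 mm²) is removed, clipping the outline; the 29×15 cube at (12, 12.5) misses the remaining region (no effect); the r=6 cylinder at (0.5, 3) partially overlaps it — only the 4.37 mm² overlap (of its 110.21 mm²) is removed, clipping the outline — area = 2.55 mm²; (rotated 30° about Z; rotation is an isometry so areas/perimeters/island counts are preserved). So its area = 2.55 mm². Layer 25 (z = 3.75): the sphere: section is a regular 16-gon, circumradius = √(r²−h²) = √(4²−0.25²) = 3.992 (area = (16/2)·3.992²·sin(360°/16) = 48.79 mm²); the r=7.5 cylinder at (-2.5, 4.5) contributes a regular 16-gon of circumradius 7.5 (area = (16/2)·7.500²·sin(360°/16) = 172.21 mm²); the cube at (12, 12.5) (footprint 29×15) is included at this height (area 435.00 mm²); the cylinder at (0.5, 3): section is a regular 16-gon, circumradius r=6 (area = (16/2)·6.000²·sin(360°/16) = 110.21 mm²); After the difference (first − rest): starting from the r=4 sphere (48.79 mm²), the r=7.5 cylinder at (-2.5, 4.5) partially overlaps it — only the 39.15 mm² overlap (of its 172.21 mm²) is removed, clipping the outline; the 29×15 cube at (12, 12.5) misses the remaining region (no effect); the r=6 cylinder at (0.5, 3) partially overlaps it — only the 5.35 mm² overlap (of its 110.21 mm²) is removed, clipping the outline — area = 4.29 mm²; (whole slice rotated 30° about Z — lengths, areas and connectivity unchanged). So its area = 4.29 mm². Layer 25 is larger (4.29 vs 2.55 mm²).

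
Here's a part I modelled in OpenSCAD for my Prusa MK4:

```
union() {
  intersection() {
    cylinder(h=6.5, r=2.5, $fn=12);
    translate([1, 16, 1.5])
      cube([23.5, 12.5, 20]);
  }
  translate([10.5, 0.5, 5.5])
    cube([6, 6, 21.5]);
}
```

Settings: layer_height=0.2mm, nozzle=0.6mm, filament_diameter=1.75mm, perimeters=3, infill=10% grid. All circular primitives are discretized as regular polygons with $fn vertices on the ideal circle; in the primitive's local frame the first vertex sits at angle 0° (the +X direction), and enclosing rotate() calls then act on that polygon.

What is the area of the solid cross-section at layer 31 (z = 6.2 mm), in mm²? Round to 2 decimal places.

36.00 mm²

At z = 6.2 mm: the cylinder: section is a regular 12-gon, circumradius r=2.5 (area = (12/2)·2.500²·sin(360°/12) = 18.75 mm²); the cube at (1, 16) (footprint 23.5×12.5) is included at this height (area 293.75 mm²); Taking the intersection: the 23.5×12.5 cube at (1, 16) does not overlap the r=2.5 cylinder (empty) — nothing remains; the cube at (10.5, 0.5) is present — its section is the full 6×6 rectangle (area 36.00 mm²); Taking the union: only the 6×6 cube at (10.5, 0.5) is present, so the union is just that shape — area = 36.00 mm². Overall, the cross-section is a single solid region. Net area = 36.00 mm².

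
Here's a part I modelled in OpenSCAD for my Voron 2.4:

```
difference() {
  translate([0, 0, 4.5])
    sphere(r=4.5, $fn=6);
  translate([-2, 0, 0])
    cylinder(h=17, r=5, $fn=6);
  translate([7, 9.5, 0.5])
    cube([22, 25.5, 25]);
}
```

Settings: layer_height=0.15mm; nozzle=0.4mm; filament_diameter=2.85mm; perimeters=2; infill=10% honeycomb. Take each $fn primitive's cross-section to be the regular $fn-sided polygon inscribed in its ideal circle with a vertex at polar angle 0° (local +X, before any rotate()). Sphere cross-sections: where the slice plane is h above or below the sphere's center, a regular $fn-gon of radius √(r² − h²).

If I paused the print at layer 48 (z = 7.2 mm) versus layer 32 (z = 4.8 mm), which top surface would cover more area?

Layer 48 (z = 7.2): the r=4.5 sphere slices to a regular 6-gon of circumradius 3.600 (√(r²−h²) with h=2.7 from center) (area = (6/2)·3.600²·sin(360°/6) = 33.67 mm²); the cylinder at (-2, 0): section is a regular 6-gon, circumradius r=5 (area = (6/2)·5.000²·sin(360°/6) = 64.95 mm²); the cube at (7, 9.5) is present — its section is the full 22×25.5 rectangle (area 561.00 mm²); Taking the first minus the rest: starting from the r=4.5 sphere (33.67 mm²), the r=5 cylinder at (-2, 0) partially overlaps it — only the 29.93 mm² overlap (of its 64.95 mm²) is removed, clipping the outline; the 22×25.5 cube at (7, 9.5) misses the remaining region (no effect) — area = 3.74 mm². So its area = 3.74 mm². Layer 32 (z = 4.8): the sphere: section is a regular 6-gon, circumradius = √(r²−h²) = √(4.5²−0.3²) = 4.490 (area = (6/2)·4.490²·sin(360°/6) = 52.38 mm²); the r=5 cylinder at (-2, 0) gives a regular 6-gon of circumradius 5 (constant along its height) (area = (6/2)·5.000²·sin(360°/6) = 64.95 mm²); the cube at (7, 9.5) is present — its section is the full 22×25.5 rectangle (area 561.00 mm²); Subtracting the remaining from the first: starting from the r=4.5 sphere (52.38 mm²), the r=5 cylinder at (-2, 0) partially overlaps it — only the 40.79 mm² overlap (of its 64.95 mm²) is removed, clipping the outline; the 22×25.5 cube at (7, 9.5) misses the remaining region (no effect) — area = 11.59 mm². So its area = 11.59 mm². Layer 32 is larger (11.59 vs 3.74 mm²).

layer 32 (z = 4.8 mm)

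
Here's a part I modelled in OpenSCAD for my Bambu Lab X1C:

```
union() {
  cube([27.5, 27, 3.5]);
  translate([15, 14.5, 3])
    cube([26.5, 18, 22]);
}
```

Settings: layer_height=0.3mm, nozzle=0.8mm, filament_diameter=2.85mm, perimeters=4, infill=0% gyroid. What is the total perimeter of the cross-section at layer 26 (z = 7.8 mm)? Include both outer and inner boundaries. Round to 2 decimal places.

At z = 7.8 mm: the cube does not reach this height (z outside [0, 3.5]); the 26.5×18 cube at (15, 14.5) contributes its full rectangle (perimeter 89.00 mm); Merging all regions: only the 26.5×18 cube at (15, 14.5) is present, so the union is just that shape — boundary = 89.00 mm. Overall, the cross-section is a single solid region. Total boundary length (outer) = 89.00 mm.

89.00 mm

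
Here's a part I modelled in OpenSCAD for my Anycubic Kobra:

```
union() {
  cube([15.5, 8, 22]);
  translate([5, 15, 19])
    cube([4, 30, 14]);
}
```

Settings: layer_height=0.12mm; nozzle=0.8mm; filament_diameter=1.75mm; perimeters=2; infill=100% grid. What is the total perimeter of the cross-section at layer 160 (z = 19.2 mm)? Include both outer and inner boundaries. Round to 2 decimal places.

At z = 19.2 mm: the cube (footprint 15.5×8) is included at this height (perimeter 47.00 mm); the cube at (5, 15) is present — its section is the full 4×30 rectangle (perimeter 68.00 mm); Combining (union): the 2 present regions are separate (no shared area or edge), so areas and boundary lengths simply add and each stays a separate island — boundary = 115.00 mm. Overall, the cross-section has 2 separate islands. Total boundary length (outer) = 115.00 mm.

115.00 mm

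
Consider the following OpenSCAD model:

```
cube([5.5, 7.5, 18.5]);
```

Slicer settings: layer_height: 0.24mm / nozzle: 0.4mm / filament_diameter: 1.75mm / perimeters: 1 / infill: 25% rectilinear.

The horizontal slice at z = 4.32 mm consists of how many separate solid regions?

1

At z = 4.32 mm: the cube is present — its section is the full 5.5×7.5 rectangle. The result has 1 disconnected region.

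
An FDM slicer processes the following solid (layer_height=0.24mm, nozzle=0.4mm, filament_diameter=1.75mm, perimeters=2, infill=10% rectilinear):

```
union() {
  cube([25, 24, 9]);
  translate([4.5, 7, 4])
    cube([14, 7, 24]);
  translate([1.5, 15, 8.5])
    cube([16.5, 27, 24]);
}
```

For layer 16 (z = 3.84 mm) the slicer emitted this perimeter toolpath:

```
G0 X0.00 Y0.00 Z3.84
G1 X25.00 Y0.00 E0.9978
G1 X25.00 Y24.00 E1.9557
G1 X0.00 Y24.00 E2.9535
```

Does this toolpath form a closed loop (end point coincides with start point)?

no

Start point (G0): (0.00, 0.00). End point (last G1): the path does not return to the start — open.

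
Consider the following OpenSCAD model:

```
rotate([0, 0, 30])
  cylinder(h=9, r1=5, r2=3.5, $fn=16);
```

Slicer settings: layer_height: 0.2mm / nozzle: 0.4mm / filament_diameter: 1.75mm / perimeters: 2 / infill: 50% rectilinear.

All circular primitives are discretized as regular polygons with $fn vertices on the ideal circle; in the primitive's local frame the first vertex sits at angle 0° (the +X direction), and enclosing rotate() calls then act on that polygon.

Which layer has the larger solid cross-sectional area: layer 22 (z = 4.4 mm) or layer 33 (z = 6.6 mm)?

layer 22 (z = 4.4 mm)

Layer 22 (z = 4.4): the cone (r1=5→r2=3.5) has section circumradius 4.267 here — a regular 16-gon (area = (16/2)·4.267²·sin(360°/16) = 55.73 mm²); (whole slice rotated 30° about Z — lengths, areas and connectivity unchanged). So its area = 55.73 mm². Layer 33 (z = 6.6): the cone (r1=5→r2=3.5) has section circumradius 3.900 here — a regular 16-gon (area = (16/2)·3.900²·sin(360°/16) = 46.56 mm²); (whole slice rotated 30° about Z — lengths, areas and connectivity unchanged). So its area = 46.56 mm². Layer 22 is larger (55.73 vs 46.56 mm²).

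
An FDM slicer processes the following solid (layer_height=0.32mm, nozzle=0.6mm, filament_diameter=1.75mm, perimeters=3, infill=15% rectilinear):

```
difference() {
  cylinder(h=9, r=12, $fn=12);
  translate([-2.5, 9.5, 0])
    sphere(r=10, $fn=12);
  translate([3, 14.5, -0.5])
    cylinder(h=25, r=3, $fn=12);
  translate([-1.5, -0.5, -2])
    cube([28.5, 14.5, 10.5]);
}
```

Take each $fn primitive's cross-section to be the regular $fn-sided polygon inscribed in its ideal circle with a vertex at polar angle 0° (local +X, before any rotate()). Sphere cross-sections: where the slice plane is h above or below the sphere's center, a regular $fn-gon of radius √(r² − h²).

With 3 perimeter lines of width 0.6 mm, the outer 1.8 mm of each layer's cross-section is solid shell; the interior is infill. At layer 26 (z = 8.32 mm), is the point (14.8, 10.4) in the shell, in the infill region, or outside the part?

At z = 8.32 mm: the r=12 cylinder gives a regular 12-gon of circumradius 12 (constant along its height); the r=10 sphere at (-2.5, 9.5) contributes a regular 12-gon of circumradius √(10²−8.32²) = 5.548; the cylinder at (3, 14.5): section is a regular 12-gon, circumradius r=3; the cube at (-1.5, -0.5) is present — its section is the full 28.5×14.5 rectangle; Subtracting the remaining from the first: starting from the r=12 cylinder, the r=10 sphere at (-2.5, 9.5) partially overlaps it — only the 62.18 mm² overlap (of its 92.33 mm²) is removed, clipping the outline; the r=3 cylinder at (3, 14.5) misses the remaining region (no effect); the 28.5×14.5 cube at (-1.5, -0.5) partially overlaps it — only the 105.33 mm² overlap (of its 413.25 mm²) is removed, clipping the outline — 1 connected region. Overall, the cross-section is a single solid region. The nearest boundary edge runs (-1.50, -0.50)→(11.87, -0.50); distance from the point to it = 11.29 mm. The point is not inside any of the regions above, so it lies outside the cross-section (11.29 mm from the nearest boundary).

outside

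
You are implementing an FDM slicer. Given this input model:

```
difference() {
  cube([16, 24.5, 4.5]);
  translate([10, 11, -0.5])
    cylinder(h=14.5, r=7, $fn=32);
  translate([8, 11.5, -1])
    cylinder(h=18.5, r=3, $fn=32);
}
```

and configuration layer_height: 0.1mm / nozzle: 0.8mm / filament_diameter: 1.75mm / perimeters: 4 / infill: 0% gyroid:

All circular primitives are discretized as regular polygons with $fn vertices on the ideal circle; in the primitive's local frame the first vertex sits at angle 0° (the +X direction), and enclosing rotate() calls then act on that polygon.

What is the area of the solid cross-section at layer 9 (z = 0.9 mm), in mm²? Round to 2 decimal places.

At z = 0.9 mm: the cube (footprint 16×24.5) is included at this height (area 392.00 mm²); the r=7 cylinder at (10, 11) gives a regular 32-gon of circumradius 7 (constant along its height) (area = (32/2)·7.000²·sin(360°/32) = 152.95 mm²); the cylinder at (8, 11.5): section is a regular 32-gon, circumradius r=3 (area = (32/2)·3.000²·sin(360°/32) = 28.09 mm²); Subtracting the remaining from the first: starting from the 16×24.5 cube (392.00 mm²), the r=7 cylinder at (10, 11) partially overlaps it — only the 148.24 mm² overlap (of its 152.95 mm²) is removed, clipping the outline; the r=3 cylinder at (8, 11.5) misses the remaining region (no effect) — area = 243.76 mm². Overall, the cross-section is a single solid region. Net area = 243.76 mm².

243.76 mm²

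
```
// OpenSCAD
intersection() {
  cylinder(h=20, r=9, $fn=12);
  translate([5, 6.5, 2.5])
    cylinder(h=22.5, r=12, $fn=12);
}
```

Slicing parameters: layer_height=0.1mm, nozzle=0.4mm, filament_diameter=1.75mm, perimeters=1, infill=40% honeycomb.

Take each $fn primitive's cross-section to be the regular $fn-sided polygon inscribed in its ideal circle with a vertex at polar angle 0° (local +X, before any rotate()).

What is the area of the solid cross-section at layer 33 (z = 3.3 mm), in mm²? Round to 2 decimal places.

162.04 mm²

At z = 3.3 mm: the cylinder: section is a regular 12-gon, circumradius r=9 (area = (12/2)·9.000²·sin(360°/12) = 243.00 mm²); the r=12 cylinder at (5, 6.5) gives a regular 12-gon of circumradius 12 (constant along its height) (area = (12/2)·12.000²·sin(360°/12) = 432.00 mm²); Keeping only the common overlap: the r=12 cylinder at (5, 6.5) partially overlaps the r=9 cylinder; clipping to the common part keeps 162.04 mm² — area = 162.04 mm². Overall, the cross-section is a single solid region. Net area = 162.04 mm².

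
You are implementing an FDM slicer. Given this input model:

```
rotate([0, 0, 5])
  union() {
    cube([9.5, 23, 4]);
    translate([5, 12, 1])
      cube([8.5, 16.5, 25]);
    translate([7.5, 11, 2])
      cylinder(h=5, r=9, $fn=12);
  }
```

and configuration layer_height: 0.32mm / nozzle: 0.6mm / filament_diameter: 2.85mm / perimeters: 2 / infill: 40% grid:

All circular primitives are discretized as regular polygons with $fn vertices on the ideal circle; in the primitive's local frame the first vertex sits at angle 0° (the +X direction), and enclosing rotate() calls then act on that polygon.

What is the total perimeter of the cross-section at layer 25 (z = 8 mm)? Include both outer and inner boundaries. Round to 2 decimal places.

At z = 8 mm: the cube is not intersected at this z (z outside [0, 4]); the 8.5×16.5 cube at (5, 12) contributes its full rectangle (perimeter 50.00 mm); the cylinder at (7.5, 11) is not intersected at this z (z outside [2, 7]); Merging all regions: only the 8.5×16.5 cube at (5, 12) is present, so the union is just that shape — boundary = 50.00 mm; (rotated 5° about Z; rotation is an isometry so areas/perimeters/island counts are preserved). Overall, the cross-section is a single solid region. Total boundary length (outer) = 50.00 mm.

50.00 mm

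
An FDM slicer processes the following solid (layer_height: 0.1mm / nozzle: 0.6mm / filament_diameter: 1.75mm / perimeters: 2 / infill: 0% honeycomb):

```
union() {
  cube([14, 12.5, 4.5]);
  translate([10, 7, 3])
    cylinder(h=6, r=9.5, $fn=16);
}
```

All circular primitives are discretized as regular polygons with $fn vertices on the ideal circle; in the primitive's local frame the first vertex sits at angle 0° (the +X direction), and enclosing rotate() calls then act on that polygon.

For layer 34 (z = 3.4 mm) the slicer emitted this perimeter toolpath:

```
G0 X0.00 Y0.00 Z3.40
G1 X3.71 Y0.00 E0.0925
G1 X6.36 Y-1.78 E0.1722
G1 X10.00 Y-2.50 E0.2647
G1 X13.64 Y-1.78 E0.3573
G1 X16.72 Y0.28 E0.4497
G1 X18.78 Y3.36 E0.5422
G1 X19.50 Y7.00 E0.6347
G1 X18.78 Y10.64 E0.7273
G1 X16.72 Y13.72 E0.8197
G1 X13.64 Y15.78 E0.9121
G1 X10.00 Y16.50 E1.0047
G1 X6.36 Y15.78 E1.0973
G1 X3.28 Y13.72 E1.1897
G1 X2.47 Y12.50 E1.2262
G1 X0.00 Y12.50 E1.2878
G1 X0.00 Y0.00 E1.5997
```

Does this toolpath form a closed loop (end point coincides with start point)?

Start point (G0): (0.00, 0.00). End point (last G1): the path returns to the start — closed.

yes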